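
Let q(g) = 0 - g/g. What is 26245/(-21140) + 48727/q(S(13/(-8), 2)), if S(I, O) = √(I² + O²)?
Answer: -206023005/4228 ≈ -48728.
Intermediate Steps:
q(g) = -1 (q(g) = 0 - 1*1 = 0 - 1 = -1)
26245/(-21140) + 48727/q(S(13/(-8), 2)) = 26245/(-21140) + 48727/(-1) = 26245*(-1/21140) + 48727*(-1) = -5249/4228 - 48727 = -206023005/4228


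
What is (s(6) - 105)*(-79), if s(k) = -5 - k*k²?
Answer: 25754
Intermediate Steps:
s(k) = -5 - k³
(s(6) - 105)*(-79) = ((-5 - 1*6³) - 105)*(-79) = ((-5 - 1*216) - 105)*(-79) = ((-5 - 216) - 105)*(-79) = (-221 - 105)*(-79) = -326*(-79) = 25754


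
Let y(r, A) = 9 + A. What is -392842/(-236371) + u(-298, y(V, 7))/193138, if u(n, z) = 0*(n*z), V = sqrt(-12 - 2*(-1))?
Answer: 392842/236371 ≈ 1.6620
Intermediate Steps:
V = I*sqrt(10) (V = sqrt(-12 + 2) = sqrt(-10) = I*sqrt(10) ≈ 3.1623*I)
u(n, z) = 0
-392842/(-236371) + u(-298, y(V, 7))/193138 = -392842/(-236371) + 0/193138 = -392842*(-1/236371) + 0*(1/193138) = 392842/236371 + 0 = 392842/236371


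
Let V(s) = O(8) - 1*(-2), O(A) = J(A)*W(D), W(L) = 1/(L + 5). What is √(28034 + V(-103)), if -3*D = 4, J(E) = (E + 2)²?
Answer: 2*√848914/11 ≈ 167.52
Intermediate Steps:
J(E) = (2 + E)²
D = -4/3 (D = -⅓*4 = -4/3 ≈ -1.3333)
W(L) = 1/(5 + L)
O(A) = 3*(2 + A)²/11 (O(A) = (2 + A)²/(5 - 4/3) = (2 + A)²/(11/3) = (2 + A)²*(3/11) = 3*(2 + A)²/11)
V(s) = 322/11 (V(s) = 3*(2 + 8)²/11 - 1*(-2) = (3/11)*10² + 2 = (3/11)*100 + 2 = 300/11 + 2 = 322/11)
√(28034 + V(-103)) = √(28034 + 322/11) = √(308696/11) = 2*√848914/11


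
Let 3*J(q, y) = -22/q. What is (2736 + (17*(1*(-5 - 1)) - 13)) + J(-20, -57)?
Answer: 78641/30 ≈ 2621.4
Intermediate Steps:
J(q, y) = -22/(3*q) (J(q, y) = (-22/q)/3 = -22/(3*q))
(2736 + (17*(1*(-5 - 1)) - 13)) + J(-20, -57) = (2736 + (17*(1*(-5 - 1)) - 13)) - 22/3/(-20) = (2736 + (17*(1*(-6)) - 13)) - 22/3*(-1/20) = (2736 + (17*(-6) - 13)) + 11/30 = (2736 + (-102 - 13)) + 11/30 = (2736 - 115) + 11/30 = 2621 + 11/30 = 78641/30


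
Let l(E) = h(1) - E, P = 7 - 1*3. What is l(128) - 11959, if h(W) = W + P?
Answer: -12082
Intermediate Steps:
P = 4 (P = 7 - 3 = 4)
h(W) = 4 + W (h(W) = W + 4 = 4 + W)
l(E) = 5 - E (l(E) = (4 + 1) - E = 5 - E)
l(128) - 11959 = (5 - 1*128) - 11959 = (5 - 128) - 11959 = -123 - 11959 = -12082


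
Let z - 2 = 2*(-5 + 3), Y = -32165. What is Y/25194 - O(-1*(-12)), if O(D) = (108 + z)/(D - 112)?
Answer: -68242/314925 ≈ -0.21669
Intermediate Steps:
z = -2 (z = 2 + 2*(-5 + 3) = 2 + 2*(-2) = 2 - 4 = -2)
O(D) = 106/(-112 + D) (O(D) = (108 - 2)/(D - 112) = 106/(-112 + D))
Y/25194 - O(-1*(-12)) = -32165/25194 - 106/(-112 - 1*(-12)) = -32165*1/25194 - 106/(-112 + 12) = -32165/25194 - 106/(-100) = -32165/25194 - 106*(-1)/100 = -32165/25194 - 1*(-53/50) = -32165/25194 + 53/50 = -68242/314925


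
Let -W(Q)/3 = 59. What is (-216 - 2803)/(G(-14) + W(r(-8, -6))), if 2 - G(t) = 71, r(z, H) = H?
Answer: 3019/246 ≈ 12.272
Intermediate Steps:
W(Q) = -177 (W(Q) = -3*59 = -177)
G(t) = -69 (G(t) = 2 - 1*71 = 2 - 71 = -69)
(-216 - 2803)/(G(-14) + W(r(-8, -6))) = (-216 - 2803)/(-69 - 177) = -3019/(-246) = -3019*(-1/246) = 3019/246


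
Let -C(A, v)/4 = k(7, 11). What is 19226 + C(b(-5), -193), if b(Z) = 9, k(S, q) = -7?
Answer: 19254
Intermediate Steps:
C(A, v) = 28 (C(A, v) = -4*(-7) = 28)
19226 + C(b(-5), -193) = 19226 + 28 = 19254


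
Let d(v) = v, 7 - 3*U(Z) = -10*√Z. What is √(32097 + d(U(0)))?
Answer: √288894/3 ≈ 179.16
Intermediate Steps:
U(Z) = 7/3 + 10*√Z/3 (U(Z) = 7/3 - (-10)*√Z/3 = 7/3 + 10*√Z/3)
√(32097 + d(U(0))) = √(32097 + (7/3 + 10*√0/3)) = √(32097 + (7/3 + (10/3)*0)) = √(32097 + (7/3 + 0)) = √(32097 + 7/3) = √(96298/3) = √288894/3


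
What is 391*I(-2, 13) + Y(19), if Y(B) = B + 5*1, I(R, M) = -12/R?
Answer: 2370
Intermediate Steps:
Y(B) = 5 + B (Y(B) = B + 5 = 5 + B)
391*I(-2, 13) + Y(19) = 391*(-12/(-2)) + (5 + 19) = 391*(-12*(-½)) + 24 = 391*6 + 24 = 2346 + 24 = 2370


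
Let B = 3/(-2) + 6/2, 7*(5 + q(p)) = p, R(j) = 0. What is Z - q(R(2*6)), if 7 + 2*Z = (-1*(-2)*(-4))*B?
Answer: -9/2 ≈ -4.5000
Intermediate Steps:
q(p) = -5 + p/7
B = 3/2 (B = 3*(-1/2) + 6*(1/2) = -3/2 + 3 = 3/2 ≈ 1.5000)
Z = -19/2 (Z = -7/2 + ((-1*(-2)*(-4))*(3/2))/2 = -7/2 + ((2*(-4))*(3/2))/2 = -7/2 + (-8*3/2)/2 = -7/2 + (1/2)*(-12) = -7/2 - 6 = -19/2 ≈ -9.5000)
Z - q(R(2*6)) = -19/2 - (-5 + (1/7)*0) = -19/2 - (-5 + 0) = -19/2 - 1*(-5) = -19/2 + 5 = -9/2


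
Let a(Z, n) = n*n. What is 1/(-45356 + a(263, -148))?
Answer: -1/23452 ≈ -4.2640e-5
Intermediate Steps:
a(Z, n) = n²
1/(-45356 + a(263, -148)) = 1/(-45356 + (-148)²) = 1/(-45356 + 21904) = 1/(-23452) = -1/23452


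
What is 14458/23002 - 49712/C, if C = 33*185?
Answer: -527604667/70213605 ≈ -7.5143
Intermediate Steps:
C = 6105
14458/23002 - 49712/C = 14458/23002 - 49712/6105 = 14458*(1/23002) - 49712*1/6105 = 7229/11501 - 49712/6105 = -527604667/70213605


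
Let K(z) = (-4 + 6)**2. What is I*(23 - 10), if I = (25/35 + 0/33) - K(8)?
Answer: -299/7 ≈ -42.714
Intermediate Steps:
K(z) = 4 (K(z) = 2**2 = 4)
I = -23/7 (I = (25/35 + 0/33) - 1*4 = (25*(1/35) + 0*(1/33)) - 4 = (5/7 + 0) - 4 = 5/7 - 4 = -23/7 ≈ -3.2857)
I*(23 - 10) = -23*(23 - 10)/7 = -23/7*13 = -299/7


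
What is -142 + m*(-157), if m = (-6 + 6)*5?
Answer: -142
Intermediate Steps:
m = 0 (m = 0*5 = 0)
-142 + m*(-157) = -142 + 0*(-157) = -142 + 0 = -142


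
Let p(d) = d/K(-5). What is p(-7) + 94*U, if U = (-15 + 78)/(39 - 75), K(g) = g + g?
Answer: -819/5 ≈ -163.80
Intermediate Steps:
K(g) = 2*g
p(d) = -d/10 (p(d) = d/((2*(-5))) = d/(-10) = d*(-⅒) = -d/10)
U = -7/4 (U = 63/(-36) = 63*(-1/36) = -7/4 ≈ -1.7500)
p(-7) + 94*U = -⅒*(-7) + 94*(-7/4) = 7/10 - 329/2 = -819/5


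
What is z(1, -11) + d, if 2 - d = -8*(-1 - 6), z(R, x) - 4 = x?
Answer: -61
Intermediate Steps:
z(R, x) = 4 + x
d = -54 (d = 2 - (-8)*(-1 - 6) = 2 - (-8)*(-7) = 2 - 1*56 = 2 - 56 = -54)
z(1, -11) + d = (4 - 11) - 54 = -7 - 54 = -61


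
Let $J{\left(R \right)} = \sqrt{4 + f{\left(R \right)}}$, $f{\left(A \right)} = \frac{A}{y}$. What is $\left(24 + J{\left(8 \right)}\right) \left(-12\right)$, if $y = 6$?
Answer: $-288 - 16 \sqrt{3} \approx -315.71$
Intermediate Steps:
$f{\left(A \right)} = \frac{A}{6}$
$J{\left(R \right)} = \sqrt{4 + \frac{R}{6}}$
$\left(24 + J{\left(8 \right)}\right) \left(-12\right) = \left(24 + \frac{\sqrt{144 + 6 \cdot 8}}{6}\right) \left(-12\right) = \left(24 + \frac{\sqrt{144 + 48}}{6}\right) \left(-12\right) = \left(24 + \frac{\sqrt{192}}{6}\right) \left(-12\right) = \left(24 + \frac{8 \sqrt{3}}{6}\right) \left(-12\right) = \left(24 + \frac{4 \sqrt{3}}{3}\right) \left(-12\right) = -288 - 16 \sqrt{3}$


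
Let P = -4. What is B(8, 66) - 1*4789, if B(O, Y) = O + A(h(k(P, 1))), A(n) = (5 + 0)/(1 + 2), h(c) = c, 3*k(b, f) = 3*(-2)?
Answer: -14338/3 ≈ -4779.3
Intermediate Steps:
k(b, f) = -2 (k(b, f) = (3*(-2))/3 = (1/3)*(-6) = -2)
A(n) = 5/3
B(O, Y) = 5/3 + O (B(O, Y) = O + 5/3 = 5/3 + O)
B(8, 66) - 1*4789 = (5/3 + 8) - 1*4789 = 29/3 - 4789 = -14338/3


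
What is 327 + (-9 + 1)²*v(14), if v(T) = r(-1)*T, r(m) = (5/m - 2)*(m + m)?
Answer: 12871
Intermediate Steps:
r(m) = 2*m*(-2 + 5/m) (r(m) = (-2 + 5/m)*(2*m) = 2*m*(-2 + 5/m))
v(T) = 14*T (v(T) = (10 - 4*(-1))*T = (10 + 4)*T = 14*T)
327 + (-9 + 1)²*v(14) = 327 + (-9 + 1)²*(14*14) = 327 + (-8)²*196 = 327 + 64*196 = 327 + 12544 = 12871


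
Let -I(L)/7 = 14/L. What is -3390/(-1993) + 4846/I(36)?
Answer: -173679294/97657 ≈ -1778.5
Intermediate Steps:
I(L) = -98/L
-3390/(-1993) + 4846/I(36) = -3390/(-1993) + 4846/((-98/36)) = -3390*(-1/1993) + 4846/((-98*1/36)) = 3390/1993 + 4846/(-49/18) = 3390/1993 + 4846*(-18/49) = 3390/1993 - 87228/49 = -173679294/97657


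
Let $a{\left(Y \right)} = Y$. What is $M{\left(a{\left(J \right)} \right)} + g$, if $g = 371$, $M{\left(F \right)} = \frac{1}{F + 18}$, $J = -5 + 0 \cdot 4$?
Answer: $\frac{4824}{13} \approx 371.08$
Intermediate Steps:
$J = -5$ ($J = -5 + 0 = -5$)
$M{\left(F \right)} = \frac{1}{18 + F}$
$M{\left(a{\left(J \right)} \right)} + g = \frac{1}{18 - 5} + 371 = \frac{1}{13} + 371 = \frac{4824}{13}$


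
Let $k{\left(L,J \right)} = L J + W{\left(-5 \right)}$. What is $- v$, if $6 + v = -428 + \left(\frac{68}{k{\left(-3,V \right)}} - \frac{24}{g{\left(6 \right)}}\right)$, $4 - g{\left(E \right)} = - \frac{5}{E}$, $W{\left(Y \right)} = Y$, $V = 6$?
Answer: $\frac{294762}{667} \approx 441.92$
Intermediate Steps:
$g{\left(E \right)} = 4 + \frac{5}{E}$ ($g{\left(E \right)} = 4 - - \frac{5}{E} = 4 + \frac{5}{E}$)
$k{\left(L,J \right)} = -5 + J L$ ($k{\left(L,J \right)} = L J - 5 = J L - 5 = -5 + J L$)
$v = - \frac{294762}{667}$ ($v = -6 - \left(428 - \frac{68}{-5 + 6 \left(-3\right)} + \frac{24}{4 + \frac{5}{6}}\right) = -6 - \left(428 - \frac{68}{-5 - 18} + \frac{24}{4 + 5 \cdot \frac{1}{6}}\right) = -6 - \left(\frac{9912}{23} + \frac{24}{4 + \frac{5}{6}}\right) = -6 - \left(\frac{9912}{23} + \frac{144}{29}\right) = -6 - \frac{290760}{667} = - \frac{294762}{667} \approx -441.92$)
$- v = \left(-1\right) \left(- \frac{294762}{667}\right) = \frac{294762}{667}$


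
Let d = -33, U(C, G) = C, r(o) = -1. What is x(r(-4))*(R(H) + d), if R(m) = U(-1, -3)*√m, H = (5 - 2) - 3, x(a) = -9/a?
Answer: -297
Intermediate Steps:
H = 0 (H = 3 - 3 = 0)
R(m) = -√m
x(r(-4))*(R(H) + d) = (-9/(-1))*(-√0 - 33) = (-9*(-1))*(-1*0 - 33) = 9*(0 - 33) = 9*(-33) = -297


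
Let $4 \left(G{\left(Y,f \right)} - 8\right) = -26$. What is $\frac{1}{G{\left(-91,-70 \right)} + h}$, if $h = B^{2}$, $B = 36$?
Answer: $\frac{2}{2595} \approx 0.00077071$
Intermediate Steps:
$h = 1296$ ($h = 36^{2} = 1296$)
$G{\left(Y,f \right)} = \frac{3}{2}$ ($G{\left(Y,f \right)} = 8 + \frac{1}{4} \left(-26\right) = 8 - \frac{13}{2} = \frac{3}{2}$)
$\frac{1}{G{\left(-91,-70 \right)} + h} = \frac{1}{\frac{3}{2} + 1296} = \frac{1}{\frac{2595}{2}} = \frac{2}{2595}$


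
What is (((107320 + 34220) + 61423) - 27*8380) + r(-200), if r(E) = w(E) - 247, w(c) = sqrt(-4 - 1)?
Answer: -23544 + I*sqrt(5) ≈ -23544.0 + 2.2361*I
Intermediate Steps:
w(c) = I*sqrt(5) (w(c) = sqrt(-5) = I*sqrt(5))
r(E) = -247 + I*sqrt(5) (r(E) = I*sqrt(5) - 247 = -247 + I*sqrt(5))
(((107320 + 34220) + 61423) - 27*8380) + r(-200) = (((107320 + 34220) + 61423) - 27*8380) + (-247 + I*sqrt(5)) = ((141540 + 61423) - 226260) + (-247 + I*sqrt(5)) = (202963 - 226260) + (-247 + I*sqrt(5)) = -23297 + (-247 + I*sqrt(5)) = -23544 + I*sqrt(5)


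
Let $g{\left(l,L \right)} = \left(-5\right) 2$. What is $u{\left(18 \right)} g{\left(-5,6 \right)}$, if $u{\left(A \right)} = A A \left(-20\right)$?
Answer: $64800$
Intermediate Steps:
$u{\left(A \right)} = - 20 A^{2}$ ($u{\left(A \right)} = A^{2} \left(-20\right) = - 20 A^{2}$)
$g{\left(l,L \right)} = -10$
$u{\left(18 \right)} g{\left(-5,6 \right)} = - 20 \cdot 18^{2} \left(-10\right) = \left(-20\right) 324 \left(-10\right) = \left(-6480\right) \left(-10\right) = 64800$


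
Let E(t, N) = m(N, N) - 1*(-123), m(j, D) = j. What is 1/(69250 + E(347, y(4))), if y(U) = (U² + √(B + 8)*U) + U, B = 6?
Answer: 69393/4815388225 - 4*√14/4815388225 ≈ 1.4408e-5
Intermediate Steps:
y(U) = U + U² + U*√14 (y(U) = (U² + √(6 + 8)*U) + U = (U² + √14*U) + U = (U² + U*√14) + U = U + U² + U*√14)
E(t, N) = 123 + N (E(t, N) = N - 1*(-123) = N + 123 = 123 + N)
1/(69250 + E(347, y(4))) = 1/(69250 + (123 + 4*(1 + 4 + √14))) = 1/(69250 + (123 + 4*(5 + √14))) = 1/(69250 + (123 + (20 + 4*√14))) = 1/(69250 + (143 + 4*√14)) = 1/(69393 + 4*√14)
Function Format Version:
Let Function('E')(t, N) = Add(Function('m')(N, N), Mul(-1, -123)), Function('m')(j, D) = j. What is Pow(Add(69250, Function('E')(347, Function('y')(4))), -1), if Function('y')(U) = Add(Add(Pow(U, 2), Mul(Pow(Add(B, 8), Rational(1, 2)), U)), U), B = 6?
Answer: Add(Rational(69393, 4815388225), Mul(Rational(-4, 4815388225), Pow(14, Rational(1, 2)))) ≈ 1.4408e-5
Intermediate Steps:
Function('y')(U) = Add(U, Pow(U, 2), Mul(U, Pow(14, Rational(1, 2)))) (Function('y')(U) = Add(Add(Pow(U, 2), Mul(Pow(Add(6, 8), Rational(1, 2)), U)), U) = Add(Add(Pow(U, 2), Mul(Pow(14, Rational(1, 2)), U)), U) = Add(Add(Pow(U, 2), Mul(U, Pow(14, Rational(1, 2)))), U) = Add(U, Pow(U, 2), Mul(U, Pow(14, Rational(1, 2)))))
Function('E')(t, N) = Add(123, N) (Function('E')(t, N) = Add(N, Mul(-1, -123)) = Add(N, 123) = Add(123, N))
Pow(Add(69250, Function('E')(347, Function('y')(4))), -1) = Pow(Add(69250, Add(123, Mul(4, Add(1, 4, Pow(14, Rational(1, 2)))))), -1) = Pow(Add(69250, Add(123, Mul(4, Add(5, Pow(14, Rational(1, 2)))))), -1) = Pow(Add(69250, Add(123, Add(20, Mul(4, Pow(14, Rational(1, 2)))))), -1) = Pow(Add(69250, Add(143, Mul(4, Pow(14, Rational(1, 2))))), -1) = Pow(Add(69393, Mul(4, Pow(14, Rational(1, 2)))), -1)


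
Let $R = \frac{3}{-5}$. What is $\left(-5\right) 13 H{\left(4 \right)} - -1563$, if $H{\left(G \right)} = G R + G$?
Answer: $1459$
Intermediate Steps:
$R = - \frac{3}{5}$ ($R = 3 \left(- \frac{1}{5}\right) = - \frac{3}{5} \approx -0.6$)
$H{\left(G \right)} = \frac{2 G}{5}$ ($H{\left(G \right)} = G \left(- \frac{3}{5}\right) + G = - \frac{3 G}{5} + G = \frac{2 G}{5}$)
$\left(-5\right) 13 H{\left(4 \right)} - -1563 = \left(-5\right) 13 \cdot \frac{2}{5} \cdot 4 - -1563 = \left(-65\right) \frac{8}{5} + 1563 = -104 + 1563 = 1459$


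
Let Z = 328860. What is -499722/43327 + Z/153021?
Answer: -560535522/59729197 ≈ -9.3846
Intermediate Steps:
-499722/43327 + Z/153021 = -499722/43327 + 328860/153021 = -499722*1/43327 + 328860*(1/153021) = -13506/1171 + 109620/51007 = -560535522/59729197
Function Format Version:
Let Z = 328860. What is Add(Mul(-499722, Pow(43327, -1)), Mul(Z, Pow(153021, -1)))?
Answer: Rational(-560535522, 59729197) ≈ -9.3846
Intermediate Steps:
Add(Mul(-499722, Pow(43327, -1)), Mul(Z, Pow(153021, -1))) = Add(Mul(-499722, Pow(43327, -1)), Mul(328860, Pow(153021, -1))) = Add(Mul(-499722, Rational(1, 43327)), Mul(328860, Rational(1, 153021))) = Add(Rational(-13506, 1171), Rational(109620, 51007)) = Rational(-560535522, 59729197)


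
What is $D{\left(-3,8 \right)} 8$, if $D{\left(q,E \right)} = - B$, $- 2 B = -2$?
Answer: $-8$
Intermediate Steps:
$B = 1$ ($B = \left(- \frac{1}{2}\right) \left(-2\right) = 1$)
$D{\left(q,E \right)} = -1$ ($D{\left(q,E \right)} = \left(-1\right) 1 = -1$)
$D{\left(-3,8 \right)} 8 = \left(-1\right) 8 = -8$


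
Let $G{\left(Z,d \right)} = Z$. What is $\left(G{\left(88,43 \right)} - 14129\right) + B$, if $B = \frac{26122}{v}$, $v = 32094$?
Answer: $- \frac{225302866}{16047} \approx -14040.0$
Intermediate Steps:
$B = \frac{13061}{16047}$ ($B = \frac{26122}{32094} = 26122 \cdot \frac{1}{32094} = \frac{13061}{16047} \approx 0.81392$)
$\left(G{\left(88,43 \right)} - 14129\right) + B = \left(88 - 14129\right) + \frac{13061}{16047} = -14041 + \frac{13061}{16047} = - \frac{225302866}{16047}$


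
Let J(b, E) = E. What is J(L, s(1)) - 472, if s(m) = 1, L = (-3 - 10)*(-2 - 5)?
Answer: -471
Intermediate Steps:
L = 91 (L = -13*(-7) = 91)
J(L, s(1)) - 472 = 1 - 472 = -471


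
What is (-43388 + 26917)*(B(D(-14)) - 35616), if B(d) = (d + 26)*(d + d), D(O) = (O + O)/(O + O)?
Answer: 585741702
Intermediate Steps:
D(O) = 1 (D(O) = (2*O)/((2*O)) = (2*O)*(1/(2*O)) = 1)
B(d) = 2*d*(26 + d) (B(d) = (26 + d)*(2*d) = 2*d*(26 + d))
(-43388 + 26917)*(B(D(-14)) - 35616) = (-43388 + 26917)*(2*1*(26 + 1) - 35616) = -16471*(2*1*27 - 35616) = -16471*(54 - 35616) = -16471*(-35562) = 585741702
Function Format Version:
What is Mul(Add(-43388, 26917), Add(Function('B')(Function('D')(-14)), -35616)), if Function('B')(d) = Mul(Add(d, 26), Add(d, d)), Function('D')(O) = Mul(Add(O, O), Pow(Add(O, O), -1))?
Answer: 585741702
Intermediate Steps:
Function('D')(O) = 1 (Function('D')(O) = Mul(Mul(2, O), Pow(Mul(2, O), -1)) = Mul(Mul(2, O), Mul(Rational(1, 2), Pow(O, -1))) = 1)
Function('B')(d) = Mul(2, d, Add(26, d)) (Function('B')(d) = Mul(Add(26, d), Mul(2, d)) = Mul(2, d, Add(26, d)))
Mul(Add(-43388, 26917), Add(Function('B')(Function('D')(-14)), -35616)) = Mul(Add(-43388, 26917), Add(Mul(2, 1, Add(26, 1)), -35616)) = Mul(-16471, Add(Mul(2, 1, 27), -35616)) = Mul(-16471, Add(54, -35616)) = Mul(-16471, -35562) = 585741702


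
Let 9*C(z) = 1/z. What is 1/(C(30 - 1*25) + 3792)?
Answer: 45/170641 ≈ 0.00026371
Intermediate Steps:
C(z) = 1/(9*z)
1/(C(30 - 1*25) + 3792) = 1/(1/(9*(30 - 1*25)) + 3792) = 1/(1/(9*(30 - 25)) + 3792) = 1/((⅑)/5 + 3792) = 1/((⅑)*(⅕) + 3792) = 1/(1/45 + 3792) = 1/(170641/45) = 45/170641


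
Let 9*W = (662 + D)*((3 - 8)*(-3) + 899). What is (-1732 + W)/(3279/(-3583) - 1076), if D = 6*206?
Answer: -6159836272/34727283 ≈ -177.38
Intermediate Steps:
D = 1236
W = 1734772/9 (W = ((662 + 1236)*((3 - 8)*(-3) + 899))/9 = (1898*(-5*(-3) + 899))/9 = (1898*(15 + 899))/9 = (1898*914)/9 = (⅑)*1734772 = 1734772/9 ≈ 1.9275e+5)
(-1732 + W)/(3279/(-3583) - 1076) = (-1732 + 1734772/9)/(3279/(-3583) - 1076) = 1719184/(9*(3279*(-1/3583) - 1076)) = 1719184/(9*(-3279/3583 - 1076)) = 1719184/(9*(-3858587/3583)) = (1719184/9)*(-3583/3858587) = -6159836272/34727283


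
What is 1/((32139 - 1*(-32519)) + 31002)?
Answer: 1/95660 ≈ 1.0454e-5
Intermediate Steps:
1/((32139 - 1*(-32519)) + 31002) = 1/((32139 + 32519) + 31002) = 1/(64658 + 31002) = 1/95660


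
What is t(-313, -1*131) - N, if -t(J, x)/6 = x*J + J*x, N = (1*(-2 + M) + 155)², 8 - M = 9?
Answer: -515140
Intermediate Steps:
M = -1 (M = 8 - 1*9 = 8 - 9 = -1)
N = 23104 (N = (1*(-2 - 1) + 155)² = (1*(-3) + 155)² = (-3 + 155)² = 152² = 23104)
t(J, x) = -12*J*x (t(J, x) = -6*(x*J + J*x) = -6*(J*x + J*x) = -12*J*x)
t(-313, -1*131) - N = -12*(-313)*(-1*131) - 1*23104 = -12*(-313)*(-131) - 23104 = -492036 - 23104 = -515140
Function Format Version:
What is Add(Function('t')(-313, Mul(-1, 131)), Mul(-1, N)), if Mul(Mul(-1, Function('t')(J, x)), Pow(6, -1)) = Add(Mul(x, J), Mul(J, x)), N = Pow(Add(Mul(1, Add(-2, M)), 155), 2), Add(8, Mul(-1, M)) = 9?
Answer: -515140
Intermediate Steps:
M = -1 (M = Add(8, Mul(-1, 9)) = Add(8, -9) = -1)
N = 23104 (N = Pow(Add(Mul(1, Add(-2, -1)), 155), 2) = Pow(Add(Mul(1, -3), 155), 2) = Pow(Add(-3, 155), 2) = Pow(152, 2) = 23104)
Function('t')(J, x) = Mul(-12, J, x) (Function('t')(J, x) = Mul(-6, Add(Mul(x, J), Mul(J, x))) = Mul(-6, Add(Mul(J, x), Mul(J, x))) = Mul(-6, Mul(2, J, x)) = Mul(-12, J, x))
Add(Function('t')(-313, Mul(-1, 131)), Mul(-1, N)) = Add(Mul(-12, -313, Mul(-1, 131)), Mul(-1, 23104)) = Add(Mul(-12, -313, -131), -23104) = Add(-492036, -23104) = -515140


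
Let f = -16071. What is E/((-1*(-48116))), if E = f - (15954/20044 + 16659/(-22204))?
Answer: -1788132747729/5353590364304 ≈ -0.33401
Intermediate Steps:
E = -1788132747729/111264244 (E = -16071 - (15954/20044 + 16659/(-22204)) = -16071 - (15954*(1/20044) + 16659*(-1/22204)) = -16071 - (7977/10022 - 16659/22204) = -16071 - 1*5082405/111264244 = -16071 - 5082405/111264244 = -1788132747729/111264244 ≈ -16071.)
E/((-1*(-48116))) = -1788132747729/(111264244*((-1*(-48116)))) = -1788132747729/111264244/48116 = -1788132747729/111264244*1/48116 = -1788132747729/5353590364304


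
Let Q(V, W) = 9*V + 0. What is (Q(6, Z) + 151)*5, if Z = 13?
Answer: 1025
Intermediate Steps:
Q(V, W) = 9*V
(Q(6, Z) + 151)*5 = (9*6 + 151)*5 = (54 + 151)*5 = 205*5 = 1025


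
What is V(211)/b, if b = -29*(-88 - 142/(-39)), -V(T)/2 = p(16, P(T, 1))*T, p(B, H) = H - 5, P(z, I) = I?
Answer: 32916/47705 ≈ 0.68999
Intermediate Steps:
p(B, H) = -5 + H
V(T) = 8*T (V(T) = -2*(-5 + 1)*T = -(-8)*T = 8*T)
b = 95410/39 (b = -29*(-88 - 142*(-1/39)) = -29*(-88 + 142/39) = -29*(-3290/39) = 95410/39 ≈ 2446.4)
V(211)/b = (8*211)/(95410/39) = 1688*(39/95410) = 32916/47705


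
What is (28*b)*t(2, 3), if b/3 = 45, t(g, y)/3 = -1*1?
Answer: -11340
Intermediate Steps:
t(g, y) = -3 (t(g, y) = 3*(-1*1) = 3*(-1) = -3)
b = 135 (b = 3*45 = 135)
(28*b)*t(2, 3) = (28*135)*(-3) = 3780*(-3) = -11340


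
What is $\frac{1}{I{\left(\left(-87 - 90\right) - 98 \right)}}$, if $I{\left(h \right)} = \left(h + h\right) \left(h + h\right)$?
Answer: $\frac{1}{302500} \approx 3.3058 \cdot 10^{-6}$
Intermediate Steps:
$I{\left(h \right)} = 4 h^{2}$ ($I{\left(h \right)} = 2 h 2 h = 4 h^{2}$)
$\frac{1}{I{\left(\left(-87 - 90\right) - 98 \right)}} = \frac{1}{4 \left(\left(-87 - 90\right) - 98\right)^{2}} = \frac{1}{4 \left(-177 - 98\right)^{2}} = \frac{1}{4 \left(-275\right)^{2}} = \frac{1}{4 \cdot 75625} = \frac{1}{302500}$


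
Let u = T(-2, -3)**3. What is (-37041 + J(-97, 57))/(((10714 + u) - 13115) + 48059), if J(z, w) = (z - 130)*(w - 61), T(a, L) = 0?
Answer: -36133/45658 ≈ -0.79138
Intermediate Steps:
J(z, w) = (-130 + z)*(-61 + w)
u = 0 (u = 0**3 = 0)
(-37041 + J(-97, 57))/(((10714 + u) - 13115) + 48059) = (-37041 + (7930 - 130*57 - 61*(-97) + 57*(-97)))/(((10714 + 0) - 13115) + 48059) = (-37041 + (7930 - 7410 + 5917 - 5529))/((10714 - 13115) + 48059) = (-37041 + 908)/(-2401 + 48059) = -36133/45658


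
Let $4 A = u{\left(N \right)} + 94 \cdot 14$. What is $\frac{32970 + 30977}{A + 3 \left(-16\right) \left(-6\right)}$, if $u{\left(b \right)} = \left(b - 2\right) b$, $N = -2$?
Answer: $\frac{63947}{619} \approx 103.31$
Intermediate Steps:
$u{\left(b \right)} = b \left(-2 + b\right)$ ($u{\left(b \right)} = \left(-2 + b\right) b = b \left(-2 + b\right)$)
$A = 331$ ($A = \frac{- 2 \left(-2 - 2\right) + 94 \cdot 14}{4} = \frac{\left(-2\right) \left(-4\right) + 1316}{4} = \frac{8 + 1316}{4} = \frac{1}{4} \cdot 1324 = 331$)
$\frac{32970 + 30977}{A + 3 \left(-16\right) \left(-6\right)} = \frac{32970 + 30977}{331 + 3 \left(-16\right) \left(-6\right)} = \frac{63947}{331 - -288} = \frac{63947}{331 + 288} = \frac{63947}{619}$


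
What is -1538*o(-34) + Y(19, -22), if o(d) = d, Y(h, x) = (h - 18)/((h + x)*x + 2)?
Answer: 3555857/68 ≈ 52292.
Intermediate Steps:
Y(h, x) = (-18 + h)/(2 + x*(h + x)) (Y(h, x) = (-18 + h)/(x*(h + x) + 2) = (-18 + h)/(2 + x*(h + x)))
-1538*o(-34) + Y(19, -22) = -1538*(-34) + (-18 + 19)/(2 + (-22)² + 19*(-22)) = 52292 + 1/(2 + 484 - 418) = 52292 + 1/68 = 3555857/68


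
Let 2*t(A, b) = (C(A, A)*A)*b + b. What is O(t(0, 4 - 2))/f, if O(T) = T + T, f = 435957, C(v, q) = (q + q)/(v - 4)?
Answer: 2/435957 ≈ 4.5876e-6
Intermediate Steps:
C(v, q) = 2*q/(-4 + v) (C(v, q) = (2*q)/(-4 + v) = 2*q/(-4 + v))
t(A, b) = b/2 + b*A**2/(-4 + A) (t(A, b) = (((2*A/(-4 + A))*A)*b + b)/2 = ((2*A**2/(-4 + A))*b + b)/2 = (2*b*A**2/(-4 + A) + b)/2 = (b + 2*b*A**2/(-4 + A))/2 = b/2 + b*A**2/(-4 + A))
O(T) = 2*T
O(t(0, 4 - 2))/f = (2*((4 - 2)*(-4 + 0 + 2*0**2)/(2*(-4 + 0))))/435957 = (2*((1/2)*2*(-4 + 0 + 2*0)/(-4)))*(1/435957) = (2*((1/2)*2*(-1/4)*(-4 + 0 + 0)))*(1/435957) = (2*((1/2)*2*(-1/4)*(-4)))*(1/435957) = (2*1)*(1/435957) = 2*(1/435957) = 2/435957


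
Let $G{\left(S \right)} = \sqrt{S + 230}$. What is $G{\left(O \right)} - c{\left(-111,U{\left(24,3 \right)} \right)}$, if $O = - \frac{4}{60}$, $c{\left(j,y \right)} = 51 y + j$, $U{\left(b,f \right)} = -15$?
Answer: $876 + \frac{\sqrt{51735}}{15} \approx 891.16$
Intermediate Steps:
$c{\left(j,y \right)} = j + 51 y$
$O = - \frac{1}{15}$ ($O = \left(-4\right) \frac{1}{60} = - \frac{1}{15} \approx -0.066667$)
$G{\left(S \right)} = \sqrt{230 + S}$
$G{\left(O \right)} - c{\left(-111,U{\left(24,3 \right)} \right)} = \sqrt{230 - \frac{1}{15}} - \left(-111 + 51 \left(-15\right)\right) = \sqrt{\frac{3449}{15}} - \left(-111 - 765\right) = \frac{\sqrt{51735}}{15} - -876 = \frac{\sqrt{51735}}{15} + 876 = 876 + \frac{\sqrt{51735}}{15}$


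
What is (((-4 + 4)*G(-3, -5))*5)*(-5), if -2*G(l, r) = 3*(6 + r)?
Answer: 0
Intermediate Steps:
G(l, r) = -9 - 3*r/2 (G(l, r) = -3*(6 + r)/2 = -(18 + 3*r)/2 = -9 - 3*r/2)
(((-4 + 4)*G(-3, -5))*5)*(-5) = (((-4 + 4)*(-9 - 3/2*(-5)))*5)*(-5) = ((0*(-9 + 15/2))*5)*(-5) = ((0*(-3/2))*5)*(-5) = (0*5)*(-5) = 0*(-5) = 0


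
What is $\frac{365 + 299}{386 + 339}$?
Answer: $\frac{664}{725} \approx 0.91586$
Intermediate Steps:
$\frac{365 + 299}{386 + 339} = \frac{664}{725}$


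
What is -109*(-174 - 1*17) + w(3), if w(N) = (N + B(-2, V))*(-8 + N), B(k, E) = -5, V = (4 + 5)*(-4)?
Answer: 20829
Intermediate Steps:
V = -36 (V = 9*(-4) = -36)
w(N) = (-8 + N)*(-5 + N) (w(N) = (N - 5)*(-8 + N) = (-5 + N)*(-8 + N) = (-8 + N)*(-5 + N))
-109*(-174 - 1*17) + w(3) = -109*(-174 - 1*17) + (40 + 3² - 13*3) = -109*(-174 - 17) + (40 + 9 - 39) = -109*(-191) + 10 = 20819 + 10 = 20829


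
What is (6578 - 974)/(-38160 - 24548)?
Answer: -1401/15677 ≈ -0.089367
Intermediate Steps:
(6578 - 974)/(-38160 - 24548) = 5604/(-62708) = 5604*(-1/62708) = -1401/15677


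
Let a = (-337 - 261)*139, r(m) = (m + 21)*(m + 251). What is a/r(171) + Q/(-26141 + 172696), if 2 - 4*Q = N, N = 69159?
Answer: -6791394451/5937236160 ≈ -1.1439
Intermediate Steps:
r(m) = (21 + m)*(251 + m)
a = -83122 (a = -598*139 = -83122)
Q = -69157/4 (Q = ½ - ¼*69159 = ½ - 69159/4 = -69157/4 ≈ -17289.)
a/r(171) + Q/(-26141 + 172696) = -83122/(5271 + 171² + 272*171) - 69157/(4*(-26141 + 172696)) = -83122/(5271 + 29241 + 46512) - 69157/4/146555 = -83122/81024 - 69157/4*1/146555 = -83122*1/81024 - 69157/586220 = -41561/40512 - 69157/586220 = -6791394451/5937236160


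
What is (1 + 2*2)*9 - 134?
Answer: -89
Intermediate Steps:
(1 + 2*2)*9 - 134 = (1 + 4)*9 - 134 = 5*9 - 134 = 45 - 134 = -89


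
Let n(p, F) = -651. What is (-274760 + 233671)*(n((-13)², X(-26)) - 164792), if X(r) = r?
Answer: 6797887427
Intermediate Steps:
(-274760 + 233671)*(n((-13)², X(-26)) - 164792) = (-274760 + 233671)*(-651 - 164792) = -41089*(-165443) = 6797887427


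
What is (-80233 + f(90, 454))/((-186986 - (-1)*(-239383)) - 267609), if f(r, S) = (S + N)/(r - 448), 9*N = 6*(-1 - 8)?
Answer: 14361931/124222062 ≈ 0.11562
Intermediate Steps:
N = -6 (N = (6*(-1 - 8))/9 = (6*(-9))/9 = (⅑)*(-54) = -6)
f(r, S) = (-6 + S)/(-448 + r) (f(r, S) = (S - 6)/(r - 448) = (-6 + S)/(-448 + r))
(-80233 + f(90, 454))/((-186986 - (-1)*(-239383)) - 267609) = (-80233 + (-6 + 454)/(-448 + 90))/((-186986 - (-1)*(-239383)) - 267609) = (-80233 + 448/(-358))/((-186986 - 1*239383) - 267609) = (-80233 - 1/358*448)/((-186986 - 239383) - 267609) = (-80233 - 224/179)/(-426369 - 267609) = -14361931/179/(-693978) = -14361931/179*(-1/693978) = 14361931/124222062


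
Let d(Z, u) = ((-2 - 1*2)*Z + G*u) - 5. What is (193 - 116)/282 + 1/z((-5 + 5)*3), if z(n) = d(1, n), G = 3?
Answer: 137/846 ≈ 0.16194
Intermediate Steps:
d(Z, u) = -5 - 4*Z + 3*u (d(Z, u) = ((-2 - 1*2)*Z + 3*u) - 5 = ((-2 - 2)*Z + 3*u) - 5 = (-4*Z + 3*u) - 5 = -5 - 4*Z + 3*u)
z(n) = -9 + 3*n (z(n) = -5 - 4*1 + 3*n = -5 - 4 + 3*n = -9 + 3*n)
(193 - 116)/282 + 1/z((-5 + 5)*3) = (193 - 116)/282 + 1/(-9 + 3*((-5 + 5)*3)) = 77*(1/282) + 1/(-9 + 3*(0*3)) = 77/282 + 1/(-9 + 3*0) = 77/282 + 1/(-9 + 0) = 77/282 + 1/(-9) = 77/282 + 1*(-⅑) = 77/282 - ⅑ = 137/846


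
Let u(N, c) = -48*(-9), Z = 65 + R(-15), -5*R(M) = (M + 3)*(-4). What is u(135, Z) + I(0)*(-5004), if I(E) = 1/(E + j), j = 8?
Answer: -387/2 ≈ -193.50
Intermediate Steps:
I(E) = 1/(8 + E) (I(E) = 1/(E + 8) = 1/(8 + E))
R(M) = 12/5 + 4*M/5 (R(M) = -(M + 3)*(-4)/5 = -(3 + M)*(-4)/5 = -(-12 - 4*M)/5 = 12/5 + 4*M/5)
Z = 277/5 (Z = 65 + (12/5 + (4/5)*(-15)) = 65 + (12/5 - 12) = 65 - 48/5 = 277/5 ≈ 55.400)
u(N, c) = 432
u(135, Z) + I(0)*(-5004) = 432 - 5004/(8 + 0) = 432 - 5004/8 = 432 + (1/8)*(-5004) = 432 - 1251/2 = -387/2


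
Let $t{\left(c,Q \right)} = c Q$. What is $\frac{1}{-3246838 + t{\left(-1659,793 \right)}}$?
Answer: $- \frac{1}{4562425} \approx -2.1918 \cdot 10^{-7}$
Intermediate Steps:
$t{\left(c,Q \right)} = Q c$
$\frac{1}{-3246838 + t{\left(-1659,793 \right)}} = \frac{1}{-3246838 + 793 \left(-1659\right)} = \frac{1}{-3246838 - 1315587} = \frac{1}{-4562425} = - \frac{1}{4562425}$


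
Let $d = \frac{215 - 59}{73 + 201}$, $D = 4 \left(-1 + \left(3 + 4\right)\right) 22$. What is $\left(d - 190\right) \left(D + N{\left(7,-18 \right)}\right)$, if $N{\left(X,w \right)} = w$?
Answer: $- \frac{13235520}{137} \approx -96610.0$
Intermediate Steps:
$D = 528$ ($D = 4 \left(-1 + 7\right) 22 = 4 \cdot 6 \cdot 22 = 24 \cdot 22 = 528$)
$d = \frac{78}{137}$ ($d = \frac{156}{274} = 156 \cdot \frac{1}{274} = \frac{78}{137} \approx 0.56934$)
$\left(d - 190\right) \left(D + N{\left(7,-18 \right)}\right) = \left(\frac{78}{137} - 190\right) \left(528 - 18\right) = \left(- \frac{25952}{137}\right) 510 = - \frac{13235520}{137}$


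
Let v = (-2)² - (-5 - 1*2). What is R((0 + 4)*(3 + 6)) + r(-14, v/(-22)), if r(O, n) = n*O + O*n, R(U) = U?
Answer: 50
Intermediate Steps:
v = 11 (v = 4 - (-5 - 2) = 4 - 1*(-7) = 4 + 7 = 11)
r(O, n) = 2*O*n (r(O, n) = O*n + O*n = 2*O*n)
R((0 + 4)*(3 + 6)) + r(-14, v/(-22)) = (0 + 4)*(3 + 6) + 2*(-14)*(11/(-22)) = 4*9 + 2*(-14)*(11*(-1/22)) = 36 + 2*(-14)*(-½) = 36 + 14 = 50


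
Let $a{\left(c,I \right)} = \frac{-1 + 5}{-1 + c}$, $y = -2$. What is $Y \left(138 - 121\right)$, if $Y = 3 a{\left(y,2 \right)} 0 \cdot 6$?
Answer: $0$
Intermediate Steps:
$a{\left(c,I \right)} = \frac{4}{-1 + c}$
$Y = 0$ ($Y = 3 \frac{4}{-1 - 2} \cdot 0 \cdot 6 = 3 \frac{4}{-3} \cdot 0 \cdot 6 = 3 \cdot 4 \left(- \frac{1}{3}\right) 0 \cdot 6 = 3 \left(\left(- \frac{4}{3}\right) 0\right) 6 = 3 \cdot 0 \cdot 6 = 0 \cdot 6 = 0$)
$Y \left(138 - 121\right) = 0 \left(138 - 121\right) = 0 \cdot 17 = 0$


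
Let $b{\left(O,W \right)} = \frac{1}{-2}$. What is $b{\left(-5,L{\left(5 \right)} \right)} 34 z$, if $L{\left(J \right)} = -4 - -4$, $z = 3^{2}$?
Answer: $-153$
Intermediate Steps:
$z = 9$
$L{\left(J \right)} = 0$ ($L{\left(J \right)} = -4 + 4 = 0$)
$b{\left(O,W \right)} = - \frac{1}{2}$
$b{\left(-5,L{\left(5 \right)} \right)} 34 z = \left(- \frac{1}{2}\right) 34 \cdot 9 = \left(-17\right) 9 = -153$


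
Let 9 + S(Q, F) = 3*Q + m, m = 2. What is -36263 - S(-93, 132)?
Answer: -35977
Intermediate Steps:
S(Q, F) = -7 + 3*Q (S(Q, F) = -9 + (3*Q + 2) = -9 + (2 + 3*Q) = -7 + 3*Q)
-36263 - S(-93, 132) = -36263 - (-7 + 3*(-93)) = -36263 - (-7 - 279) = -36263 - 1*(-286) = -36263 + 286 = -35977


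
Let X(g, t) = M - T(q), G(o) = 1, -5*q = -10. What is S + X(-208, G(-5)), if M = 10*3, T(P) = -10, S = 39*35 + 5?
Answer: 1410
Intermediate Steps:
S = 1370 (S = 1365 + 5 = 1370)
q = 2 (q = -1/5*(-10) = 2)
M = 30
X(g, t) = 40 (X(g, t) = 30 - 1*(-10) = 30 + 10 = 40)
S + X(-208, G(-5)) = 1370 + 40 = 1410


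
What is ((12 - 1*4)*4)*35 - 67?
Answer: 1053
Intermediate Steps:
((12 - 1*4)*4)*35 - 67 = ((12 - 4)*4)*35 - 67 = (8*4)*35 - 67 = 32*35 - 67 = 1120 - 67 = 1053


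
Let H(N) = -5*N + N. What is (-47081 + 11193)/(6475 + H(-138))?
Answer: -35888/7027 ≈ -5.1072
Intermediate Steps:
H(N) = -4*N
(-47081 + 11193)/(6475 + H(-138)) = (-47081 + 11193)/(6475 - 4*(-138)) = -35888/(6475 + 552) = -35888/7027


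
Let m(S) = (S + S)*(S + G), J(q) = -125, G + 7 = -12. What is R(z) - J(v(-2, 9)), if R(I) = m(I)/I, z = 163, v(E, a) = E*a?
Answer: 413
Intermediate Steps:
G = -19 (G = -7 - 12 = -19)
m(S) = 2*S*(-19 + S) (m(S) = (S + S)*(S - 19) = (2*S)*(-19 + S) = 2*S*(-19 + S))
R(I) = -38 + 2*I (R(I) = (2*I*(-19 + I))/I = -38 + 2*I)
R(z) - J(v(-2, 9)) = (-38 + 2*163) - 1*(-125) = (-38 + 326) + 125 = 288 + 125 = 413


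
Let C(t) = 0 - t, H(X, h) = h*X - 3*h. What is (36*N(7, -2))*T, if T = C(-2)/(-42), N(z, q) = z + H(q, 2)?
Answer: 36/7 ≈ 5.1429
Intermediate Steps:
H(X, h) = -3*h + X*h (H(X, h) = X*h - 3*h = -3*h + X*h)
N(z, q) = -6 + z + 2*q (N(z, q) = z + 2*(-3 + q) = z + (-6 + 2*q) = -6 + z + 2*q)
C(t) = -t
T = -1/21 (T = -1*(-2)/(-42) = 2*(-1/42) = -1/21 ≈ -0.047619)
(36*N(7, -2))*T = (36*(-6 + 7 + 2*(-2)))*(-1/21) = (36*(-6 + 7 - 4))*(-1/21) = (36*(-3))*(-1/21) = -108*(-1/21) = 36/7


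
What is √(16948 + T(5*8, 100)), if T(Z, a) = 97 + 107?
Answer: 16*√67 ≈ 130.97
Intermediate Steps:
T(Z, a) = 204
√(16948 + T(5*8, 100)) = √(16948 + 204) = √17152 = 16*√67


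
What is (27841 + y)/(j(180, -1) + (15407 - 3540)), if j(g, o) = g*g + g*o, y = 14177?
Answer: 42018/44087 ≈ 0.95307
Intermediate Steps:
j(g, o) = g**2 + g*o
(27841 + y)/(j(180, -1) + (15407 - 3540)) = (27841 + 14177)/(180*(180 - 1) + (15407 - 3540)) = 42018/(180*179 + 11867) = 42018/(32220 + 11867) = 42018/44087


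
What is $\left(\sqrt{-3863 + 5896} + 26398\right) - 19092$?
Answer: $7306 + \sqrt{2033} \approx 7351.1$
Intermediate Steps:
$\left(\sqrt{-3863 + 5896} + 26398\right) - 19092 = \left(\sqrt{2033} + 26398\right) - 19092 = \left(26398 + \sqrt{2033}\right) - 19092 = 7306 + \sqrt{2033}$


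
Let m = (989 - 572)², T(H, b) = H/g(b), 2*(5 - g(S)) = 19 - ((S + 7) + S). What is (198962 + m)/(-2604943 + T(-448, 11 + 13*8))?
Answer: -21252507/148481975 ≈ -0.14313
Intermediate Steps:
g(S) = -1 + S (g(S) = 5 - (19 - ((S + 7) + S))/2 = 5 - (19 - ((7 + S) + S))/2 = 5 - (19 - (7 + 2*S))/2 = 5 - (19 + (-7 - 2*S))/2 = 5 - (12 - 2*S)/2 = 5 + (-6 + S) = -1 + S)
T(H, b) = H/(-1 + b)
m = 173889 (m = 417² = 173889)
(198962 + m)/(-2604943 + T(-448, 11 + 13*8)) = (198962 + 173889)/(-2604943 - 448/(-1 + (11 + 13*8))) = 372851/(-2604943 - 448/(-1 + (11 + 104))) = 372851/(-2604943 - 448/(-1 + 115)) = 372851/(-2604943 - 448/114) = 372851/(-2604943 - 448*1/114) = 372851/(-2604943 - 224/57) = 372851/(-148481975/57) = 372851*(-57/148481975) = -21252507/148481975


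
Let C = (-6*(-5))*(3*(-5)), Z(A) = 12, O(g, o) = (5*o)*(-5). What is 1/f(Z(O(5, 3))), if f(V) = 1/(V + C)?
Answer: -438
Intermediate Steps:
O(g, o) = -25*o
C = -450 (C = 30*(-15) = -450)
f(V) = 1/(-450 + V) (f(V) = 1/(V - 450) = 1/(-450 + V))
1/f(Z(O(5, 3))) = 1/(1/(-450 + 12)) = 1/(1/(-438)) = 1/(-1/438) = -438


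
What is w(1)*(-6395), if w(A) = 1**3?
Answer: -6395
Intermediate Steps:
w(A) = 1
w(1)*(-6395) = 1*(-6395) = -6395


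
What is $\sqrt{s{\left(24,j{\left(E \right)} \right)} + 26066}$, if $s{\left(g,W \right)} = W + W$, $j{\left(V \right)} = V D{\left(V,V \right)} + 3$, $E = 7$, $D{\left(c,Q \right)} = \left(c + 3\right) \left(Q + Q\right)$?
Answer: $8 \sqrt{438} \approx 167.43$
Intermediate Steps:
$D{\left(c,Q \right)} = 2 Q \left(3 + c\right)$ ($D{\left(c,Q \right)} = \left(3 + c\right) 2 Q = 2 Q \left(3 + c\right)$)
$j{\left(V \right)} = 3 + 2 V^{2} \left(3 + V\right)$ ($j{\left(V \right)} = V 2 V \left(3 + V\right) + 3 = 2 V^{2} \left(3 + V\right) + 3 = 3 + 2 V^{2} \left(3 + V\right)$)
$s{\left(g,W \right)} = 2 W$
$\sqrt{s{\left(24,j{\left(E \right)} \right)} + 26066} = \sqrt{2 \left(3 + 2 \cdot 7^{2} \left(3 + 7\right)\right) + 26066} = \sqrt{2 \left(3 + 2 \cdot 49 \cdot 10\right) + 26066} = \sqrt{2 \left(3 + 980\right) + 26066} = \sqrt{2 \cdot 983 + 26066} = \sqrt{1966 + 26066} = \sqrt{28032} = 8 \sqrt{438}$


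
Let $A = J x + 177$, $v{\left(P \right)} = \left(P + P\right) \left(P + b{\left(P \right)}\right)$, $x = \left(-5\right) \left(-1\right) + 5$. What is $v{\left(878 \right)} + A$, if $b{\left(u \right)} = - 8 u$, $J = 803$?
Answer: $-10784169$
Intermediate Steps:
$x = 10$ ($x = 5 + 5 = 10$)
$v{\left(P \right)} = - 14 P^{2}$ ($v{\left(P \right)} = \left(P + P\right) \left(P - 8 P\right) = 2 P \left(- 7 P\right) = - 14 P^{2}$)
$A = 8207$ ($A = 803 \cdot 10 + 177 = 8030 + 177 = 8207$)
$v{\left(878 \right)} + A = - 14 \cdot 878^{2} + 8207 = \left(-14\right) 770884 + 8207 = -10792376 + 8207 = -10784169$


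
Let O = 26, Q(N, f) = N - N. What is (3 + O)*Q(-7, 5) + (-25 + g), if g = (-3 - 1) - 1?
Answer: -30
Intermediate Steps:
Q(N, f) = 0
g = -5 (g = -4 - 1 = -5)
(3 + O)*Q(-7, 5) + (-25 + g) = (3 + 26)*0 + (-25 - 5) = 29*0 - 30 = 0 - 30 = -30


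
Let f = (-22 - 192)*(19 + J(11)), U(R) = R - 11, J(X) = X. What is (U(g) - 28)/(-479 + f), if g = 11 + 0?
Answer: 28/6899 ≈ 0.0040586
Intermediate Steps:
g = 11
U(R) = -11 + R
f = -6420 (f = (-22 - 192)*(19 + 11) = -214*30 = -6420)
(U(g) - 28)/(-479 + f) = ((-11 + 11) - 28)/(-479 - 6420) = (0 - 28)/(-6899) = -28*(-1/6899) = 28/6899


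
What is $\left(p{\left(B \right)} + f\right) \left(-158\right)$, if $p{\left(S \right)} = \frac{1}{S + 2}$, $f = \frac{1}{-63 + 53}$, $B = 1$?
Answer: $- \frac{553}{15} \approx -36.867$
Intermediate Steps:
$f = - \frac{1}{10}$ ($f = \frac{1}{-10} = - \frac{1}{10} \approx -0.1$)
$p{\left(S \right)} = \frac{1}{2 + S}$
$\left(p{\left(B \right)} + f\right) \left(-158\right) = \left(\frac{1}{2 + 1} - \frac{1}{10}\right) \left(-158\right) = \left(\frac{1}{3} - \frac{1}{10}\right) \left(-158\right) = \frac{7}{30} \left(-158\right) = - \frac{553}{15}$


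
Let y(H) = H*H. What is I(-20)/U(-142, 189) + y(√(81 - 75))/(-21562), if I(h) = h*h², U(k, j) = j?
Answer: -86248567/2037609 ≈ -42.328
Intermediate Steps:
y(H) = H²
I(h) = h³
I(-20)/U(-142, 189) + y(√(81 - 75))/(-21562) = (-20)³/189 + (√(81 - 75))²/(-21562) = -8000*1/189 + (√6)²*(-1/21562) = -8000/189 + 6*(-1/21562) = -8000/189 - 3/10781 = -86248567/2037609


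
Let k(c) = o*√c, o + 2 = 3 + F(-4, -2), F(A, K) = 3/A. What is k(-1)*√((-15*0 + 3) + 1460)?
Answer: I*√1463/4 ≈ 9.5623*I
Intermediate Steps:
o = ¼ (o = -2 + (3 + 3/(-4)) = -2 + (3 + 3*(-¼)) = -2 + (3 - ¾) = -2 + 9/4 = ¼ ≈ 0.25000)
k(c) = √c/4
k(-1)*√((-15*0 + 3) + 1460) = (√(-1)/4)*√((-15*0 + 3) + 1460) = (I/4)*√((0 + 3) + 1460) = (I/4)*√(3 + 1460) = (I/4)*√1463 = I*√1463/4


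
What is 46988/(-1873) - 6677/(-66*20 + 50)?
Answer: -47168739/2378710 ≈ -19.830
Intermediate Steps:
46988/(-1873) - 6677/(-66*20 + 50) = 46988*(-1/1873) - 6677/(-1320 + 50) = -46988/1873 - 6677/(-1270) = -46988/1873 - 6677*(-1/1270) = -46988/1873 + 6677/1270 = -47168739/2378710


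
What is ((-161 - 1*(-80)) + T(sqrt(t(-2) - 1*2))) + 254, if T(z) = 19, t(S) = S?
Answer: 192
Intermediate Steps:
((-161 - 1*(-80)) + T(sqrt(t(-2) - 1*2))) + 254 = ((-161 - 1*(-80)) + 19) + 254 = ((-161 + 80) + 19) + 254 = (-81 + 19) + 254 = -62 + 254 = 192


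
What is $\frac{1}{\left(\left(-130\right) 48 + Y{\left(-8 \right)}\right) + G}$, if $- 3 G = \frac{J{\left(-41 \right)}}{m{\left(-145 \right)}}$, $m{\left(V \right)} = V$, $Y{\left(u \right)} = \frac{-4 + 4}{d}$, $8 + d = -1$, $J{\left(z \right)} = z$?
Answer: $- \frac{435}{2714441} \approx -0.00016025$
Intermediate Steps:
$d = -9$ ($d = -8 - 1 = -9$)
$Y{\left(u \right)} = 0$ ($Y{\left(u \right)} = \frac{-4 + 4}{-9} = 0 \left(- \frac{1}{9}\right) = 0$)
$G = - \frac{41}{435}$ ($G = - \frac{\left(-41\right) \frac{1}{-145}}{3} = - \frac{\left(-41\right) \left(- \frac{1}{145}\right)}{3} = \left(- \frac{1}{3}\right) \frac{41}{145} = - \frac{41}{435} \approx -0.094253$)
$\frac{1}{\left(\left(-130\right) 48 + Y{\left(-8 \right)}\right) + G} = \frac{1}{\left(\left(-130\right) 48 + 0\right) - \frac{41}{435}} = \frac{1}{\left(-6240 + 0\right) - \frac{41}{435}} = \frac{1}{-6240 - \frac{41}{435}} = \frac{1}{- \frac{2714441}{435}} = - \frac{435}{2714441}$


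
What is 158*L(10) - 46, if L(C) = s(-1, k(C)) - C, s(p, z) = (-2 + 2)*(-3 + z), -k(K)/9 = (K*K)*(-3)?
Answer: -1626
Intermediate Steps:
k(K) = 27*K**2 (k(K) = -9*K*K*(-3) = -9*K**2*(-3) = -(-27)*K**2 = 27*K**2)
s(p, z) = 0 (s(p, z) = 0*(-3 + z) = 0)
L(C) = -C (L(C) = 0 - C = -C)
158*L(10) - 46 = 158*(-1*10) - 46 = 158*(-10) - 46 = -1580 - 46 = -1626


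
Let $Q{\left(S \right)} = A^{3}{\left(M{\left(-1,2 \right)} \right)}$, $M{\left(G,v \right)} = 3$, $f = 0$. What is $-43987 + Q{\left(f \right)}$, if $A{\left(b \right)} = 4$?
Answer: $-43923$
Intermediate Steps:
$Q{\left(S \right)} = 64$ ($Q{\left(S \right)} = 4^{3} = 64$)
$-43987 + Q{\left(f \right)} = -43987 + 64 = -43923$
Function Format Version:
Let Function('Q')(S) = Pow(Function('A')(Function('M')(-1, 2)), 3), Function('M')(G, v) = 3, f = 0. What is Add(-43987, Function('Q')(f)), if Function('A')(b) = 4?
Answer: -43923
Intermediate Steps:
Function('Q')(S) = 64 (Function('Q')(S) = Pow(4, 3) = 64)
Add(-43987, Function('Q')(f)) = Add(-43987, 64) = -43923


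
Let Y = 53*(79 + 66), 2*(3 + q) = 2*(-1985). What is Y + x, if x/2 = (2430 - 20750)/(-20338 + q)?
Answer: 85805975/11163 ≈ 7686.6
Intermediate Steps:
q = -1988 (q = -3 + (2*(-1985))/2 = -3 + (½)*(-3970) = -3 - 1985 = -1988)
x = 18320/11163 (x = 2*((2430 - 20750)/(-20338 - 1988)) = 2*(-18320/(-22326)) = 2*(-18320*(-1/22326)) = 2*(9160/11163) = 18320/11163 ≈ 1.6411)
Y = 7685 (Y = 53*145 = 7685)
Y + x = 7685 + 18320/11163 = 85805975/11163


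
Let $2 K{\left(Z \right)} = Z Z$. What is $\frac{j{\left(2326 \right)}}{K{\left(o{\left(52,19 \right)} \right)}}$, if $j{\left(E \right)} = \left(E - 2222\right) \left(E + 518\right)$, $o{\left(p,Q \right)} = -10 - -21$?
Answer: $\frac{591552}{121} \approx 4888.9$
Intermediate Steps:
$o{\left(p,Q \right)} = 11$ ($o{\left(p,Q \right)} = -10 + 21 = 11$)
$K{\left(Z \right)} = \frac{Z^{2}}{2}$ ($K{\left(Z \right)} = \frac{Z Z}{2} = \frac{Z^{2}}{2}$)
$j{\left(E \right)} = \left(-2222 + E\right) \left(518 + E\right)$
$\frac{j{\left(2326 \right)}}{K{\left(o{\left(52,19 \right)} \right)}} = \frac{-1150996 + 2326^{2} - 3963504}{\frac{1}{2} \cdot 11^{2}} = \frac{-1150996 + 5410276 - 3963504}{\frac{1}{2} \cdot 121} = \frac{295776}{\frac{121}{2}} = 295776 \cdot \frac{2}{121} = \frac{591552}{121}$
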